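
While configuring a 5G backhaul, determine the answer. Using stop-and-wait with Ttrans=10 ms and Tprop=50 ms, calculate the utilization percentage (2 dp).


Given: Ttrans = 10 ms, Tprop = 50 ms
RTT = 2 * Tprop = 2 * 50 = 100 ms
U = Ttrans / (Ttrans + RTT)
U = 10 / (10 + 100)
U = 10 / 110 = 0.090909
U% = 9.09%

9.09


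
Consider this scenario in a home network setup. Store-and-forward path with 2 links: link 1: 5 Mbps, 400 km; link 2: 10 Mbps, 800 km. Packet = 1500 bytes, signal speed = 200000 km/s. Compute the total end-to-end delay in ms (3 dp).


Packet = 1500 bytes = 12000 bits. Store-and-forward: sum (t_trans + t_prop) per link.
Link 1: t_trans = 12000/(5*10^6) s = 2.4000 ms; t_prop = 400/200000 s = 2.0000 ms; subtotal = 4.4000 ms
Link 2: t_trans = 12000/(10*10^6) s = 1.2000 ms; t_prop = 800/200000 s = 4.0000 ms; subtotal = 5.2000 ms
End-to-end = 4.4000 + 5.2000 = 9.6000 ms -> 9.600 ms (3 dp)

9.600


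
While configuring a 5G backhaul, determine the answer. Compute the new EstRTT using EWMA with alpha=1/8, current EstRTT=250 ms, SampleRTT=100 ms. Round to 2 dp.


Given: EstRTT = 250 ms, SampleRTT = 100 ms, alpha = 1/8
New EstRTT = (1 - alpha) * EstRTT + alpha * SampleRTT
(7/8) * 250 = 218.75
(1/8) * 100 = 12.5
New EstRTT = 218.75 + 12.5 = 231.25 ms -> 231.25 ms (2 dp)

231.25


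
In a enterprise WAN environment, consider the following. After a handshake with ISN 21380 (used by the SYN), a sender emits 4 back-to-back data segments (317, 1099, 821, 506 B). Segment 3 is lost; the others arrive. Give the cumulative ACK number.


SYN uses sequence number 21380; first data byte = ISN + 1 = 21381.
Segment 1: SEQ = 21381, len = 317 B, covers [21381, 21697]
Segment 2: SEQ = 21698, len = 1099 B, covers [21698, 22796]
Segment 3: SEQ = 22797, len = 821 B, covers [22797, 23617] [LOST]
Segment 4: SEQ = 23618, len = 506 B, covers [23618, 24123]
In-order data received: bytes [21381, 22796] (segments 1..2).
Segment 3 missing -> gap begins at byte 22797; later segments buffered out of order.
Cumulative ACK = next expected in-order byte = 21381 + 317 + 1099 = 22797

22797


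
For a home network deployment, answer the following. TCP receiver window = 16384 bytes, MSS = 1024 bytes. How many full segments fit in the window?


Given: RWND = 16384 bytes, MSS = 1024 bytes
Full segments = floor(RWND / MSS)
Full segments = floor(16384 / 1024)
Full segments = floor(16.0) = 16

16


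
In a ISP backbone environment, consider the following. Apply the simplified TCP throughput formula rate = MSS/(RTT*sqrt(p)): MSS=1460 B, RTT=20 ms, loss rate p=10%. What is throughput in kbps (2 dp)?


Given: MSS = 1460 bytes, RTT = 20 ms, loss = 10%
RTT in seconds = 20 / 1000 = 0.02
Loss rate = 10% = 0.1
sqrt(loss) = sqrt(0.1) = 0.316227766017
Throughput (bytes/s) = 1460 / (0.02 * 0.316227766017) = 230846.2692
Throughput (kbps) = 230846.2692 * 8 / 1000 = 1846.770154 -> 1846.77 kbps (2 dp)

1846.77


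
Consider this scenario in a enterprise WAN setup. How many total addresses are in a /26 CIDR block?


Given: CIDR prefix /26
Host bits = 32 - 26 = 6
Total addresses = 2^6 = 64

64


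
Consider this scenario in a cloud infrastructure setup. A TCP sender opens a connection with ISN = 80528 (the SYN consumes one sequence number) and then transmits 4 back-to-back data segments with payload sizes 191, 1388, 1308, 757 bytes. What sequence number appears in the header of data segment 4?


The SYN occupies sequence number ISN = 80528, so the first data byte is ISN + 1 = 80529.
SEQ of data segment i = (ISN + 1) + sum of payload sizes of segments 1..i-1.
Segment 1: SEQ = 80529, payload = 191 bytes
Segment 2: SEQ = 80720, payload = 1388 bytes
Segment 3: SEQ = 82108, payload = 1308 bytes
Segment 4: SEQ = 83416, payload = 757 bytes
SEQ of segment 4 = 80529 + 191 + 1388 + 1308 = 83416

83416


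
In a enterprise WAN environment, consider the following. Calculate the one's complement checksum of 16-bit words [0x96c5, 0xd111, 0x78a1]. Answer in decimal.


Given words: [0x96c5, 0xd111, 0x78a1]
Step 1: Sum all words
Raw sum = 38597 + 53521 + 30881 = 122999
Step 2: Fold carry: (57463 + 1) = 57464
One's complement = ~57464 & 0xFFFF = 8071

8071


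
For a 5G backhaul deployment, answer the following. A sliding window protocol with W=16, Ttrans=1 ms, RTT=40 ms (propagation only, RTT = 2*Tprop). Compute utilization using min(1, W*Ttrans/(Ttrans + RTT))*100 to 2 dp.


Given: W = 16, Ttrans = 1 ms, RTT = 40 ms (= 2 * Tprop, Tprop = 20 ms)
Cycle time = Ttrans + RTT = 1 + 40 = 41 ms (first packet sent until its ACK returns)
W * Ttrans = 16 * 1 = 16 ms of sending per cycle
W * Ttrans / (Ttrans + RTT) = 16 / 41 = 0.390244
U = min(1, 0.390244) = 0.390244
U% = 39.02%

39.02


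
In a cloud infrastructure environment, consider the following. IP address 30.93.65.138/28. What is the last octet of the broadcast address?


Given: IP = 30.93.65.138, prefix = /28
Host bits = 32 - 28 = 4
Network last octet = 138 AND mask = 128
Host part size = 2^4 - 1 = 15
Broadcast last octet = 128 OR 15 = 143

143


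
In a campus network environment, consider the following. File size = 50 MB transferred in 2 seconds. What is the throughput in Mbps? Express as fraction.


Given: file = 50 MB, time = 2 s
File in Mb = 50 * 8 = 400 Mb
Throughput = 400 / 2 Mbps
Throughput = 200 Mbps

200


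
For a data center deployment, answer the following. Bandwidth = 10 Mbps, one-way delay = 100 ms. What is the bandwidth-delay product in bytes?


Given: bandwidth = 10 Mbps, delay = 100 ms
BDP in bits = 10 * 10^6 * 100 / 1000
BDP in bits = 1000000
BDP in bytes = 1000000 / 8 = 125000

125000


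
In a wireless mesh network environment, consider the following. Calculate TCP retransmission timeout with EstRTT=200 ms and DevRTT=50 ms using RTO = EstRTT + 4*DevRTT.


Given: EstRTT = 200 ms, DevRTT = 50 ms
Timeout = EstRTT + 4 * DevRTT
4 * DevRTT = 4 * 50 = 200
Timeout = 200 + 200 = 400 ms

400


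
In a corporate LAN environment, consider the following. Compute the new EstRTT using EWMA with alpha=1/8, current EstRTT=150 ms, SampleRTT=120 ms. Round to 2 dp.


Given: EstRTT = 150 ms, SampleRTT = 120 ms, alpha = 1/8
New EstRTT = (1 - alpha) * EstRTT + alpha * SampleRTT
(7/8) * 150 = 131.25
(1/8) * 120 = 15
New EstRTT = 131.25 + 15 = 146.25 ms -> 146.25 ms (2 dp)

146.25


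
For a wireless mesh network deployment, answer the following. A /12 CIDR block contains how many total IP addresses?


Given: CIDR prefix /12
Host bits = 32 - 12 = 20
Total addresses = 2^20 = 1048576

1048576


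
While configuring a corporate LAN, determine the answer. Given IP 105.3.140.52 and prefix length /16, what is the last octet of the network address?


Given: IP = 105.3.140.52, prefix = /16
Subnet mask = 255.255.0.0
Last octet of IP: 52
Last octet of mask: 0
Network last octet = 52 AND 0 = 0

0


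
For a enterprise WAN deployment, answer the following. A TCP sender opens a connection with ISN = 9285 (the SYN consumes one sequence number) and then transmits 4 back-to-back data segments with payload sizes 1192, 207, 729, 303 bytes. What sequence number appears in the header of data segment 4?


The SYN occupies sequence number ISN = 9285, so the first data byte is ISN + 1 = 9286.
SEQ of data segment i = (ISN + 1) + sum of payload sizes of segments 1..i-1.
Segment 1: SEQ = 9286, payload = 1192 bytes
Segment 2: SEQ = 10478, payload = 207 bytes
Segment 3: SEQ = 10685, payload = 729 bytes
Segment 4: SEQ = 11414, payload = 303 bytes
SEQ of segment 4 = 9286 + 1192 + 207 + 729 = 11414

11414


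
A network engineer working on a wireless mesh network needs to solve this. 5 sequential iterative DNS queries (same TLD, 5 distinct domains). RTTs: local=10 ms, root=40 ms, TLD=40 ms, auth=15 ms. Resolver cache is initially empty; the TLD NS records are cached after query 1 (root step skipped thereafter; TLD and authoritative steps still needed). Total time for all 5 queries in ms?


Lookup 1 (cold cache): local + root + TLD + auth = 10 + 40 + 40 + 15 = 105 ms
Lookups 2..5 (TLD NS cached -> skip root; new domain -> still ask TLD and auth): local + TLD + auth = 10 + 40 + 15 = 65 ms each
Remaining 4 lookups: 4 * 65 = 260 ms
Total = 105 + 260 = 365 ms

365


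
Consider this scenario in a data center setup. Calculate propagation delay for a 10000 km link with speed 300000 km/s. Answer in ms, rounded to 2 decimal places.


Given: distance = 10000 km, speed = 300000 km/s
Delay = distance / speed = 10000 / 300000 seconds
Delay in ms = 10000 * 1000 / 300000
Delay = 33.3333 ms
Rounded to 2 dp = 33.33 ms

33.33


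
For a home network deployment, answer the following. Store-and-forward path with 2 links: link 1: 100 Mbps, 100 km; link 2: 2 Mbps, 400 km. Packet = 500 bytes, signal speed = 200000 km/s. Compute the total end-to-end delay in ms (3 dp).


Packet = 500 bytes = 4000 bits. Store-and-forward: sum (t_trans + t_prop) per link.
Link 1: t_trans = 4000/(100*10^6) s = 0.0400 ms; t_prop = 100/200000 s = 0.5000 ms; subtotal = 0.5400 ms
Link 2: t_trans = 4000/(2*10^6) s = 2.0000 ms; t_prop = 400/200000 s = 2.0000 ms; subtotal = 4.0000 ms
End-to-end = 0.5400 + 4.0000 = 4.5400 ms -> 4.540 ms (3 dp)

4.540


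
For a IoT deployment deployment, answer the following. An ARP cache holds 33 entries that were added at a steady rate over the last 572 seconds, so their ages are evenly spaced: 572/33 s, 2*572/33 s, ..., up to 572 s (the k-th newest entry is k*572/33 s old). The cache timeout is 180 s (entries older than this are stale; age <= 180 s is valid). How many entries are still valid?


Ages are k * 572/33 s for k = 1..33 (spacing = 17.3333 s).
Entry k is valid iff k * 572/33 <= 180 iff k <= 33 * 180 / 572 = 10.3846
n_valid = floor(10.3846) = 10
(n_stale = 33 - 10 = 23)

10


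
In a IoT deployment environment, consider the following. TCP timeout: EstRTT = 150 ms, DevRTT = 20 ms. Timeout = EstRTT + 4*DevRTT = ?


Given: EstRTT = 150 ms, DevRTT = 20 ms
Timeout = EstRTT + 4 * DevRTT
4 * DevRTT = 4 * 20 = 80
Timeout = 150 + 80 = 230 ms

230


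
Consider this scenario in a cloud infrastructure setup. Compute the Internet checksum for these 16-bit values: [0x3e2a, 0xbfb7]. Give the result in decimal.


Given words: [0x3e2a, 0xbfb7]
Step 1: Sum all words
Raw sum = 15914 + 49079 = 64993
One's complement = ~64993 & 0xFFFF = 542

542


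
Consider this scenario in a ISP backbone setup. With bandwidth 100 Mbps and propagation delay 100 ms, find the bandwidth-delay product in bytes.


Given: bandwidth = 100 Mbps, delay = 100 ms
BDP in bits = 100 * 10^6 * 100 / 1000
BDP in bits = 10000000
BDP in bytes = 10000000 / 8 = 1250000

1250000


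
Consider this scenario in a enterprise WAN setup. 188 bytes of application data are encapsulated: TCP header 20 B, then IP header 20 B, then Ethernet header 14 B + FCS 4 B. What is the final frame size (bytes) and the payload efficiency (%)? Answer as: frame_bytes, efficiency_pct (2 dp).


TCP segment = 188 + 20 = 208 B
IP packet = 208 + 20 = 228 B
Ethernet frame = 228 + 14 + 4 = 246 B
Efficiency = app / frame = 188 / 246 = 0.764228 = 76.4228% -> 76.42% (2 dp)

246, 76.42


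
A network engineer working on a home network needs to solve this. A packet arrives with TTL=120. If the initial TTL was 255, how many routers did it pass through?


Given: initial TTL = 255, received TTL = 120
Hops = initial TTL - received TTL
Hops = 255 - 120 = 135

135


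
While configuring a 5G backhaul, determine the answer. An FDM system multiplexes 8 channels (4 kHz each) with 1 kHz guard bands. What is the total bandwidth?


Given: 8 channels, 4 kHz each, guard = 1 kHz
Channel bandwidth = 8 * 4 = 32 kHz
Guard bands = 7 gaps * 1 kHz = 7 kHz
Total = 32 + 7 = 39 kHz

39


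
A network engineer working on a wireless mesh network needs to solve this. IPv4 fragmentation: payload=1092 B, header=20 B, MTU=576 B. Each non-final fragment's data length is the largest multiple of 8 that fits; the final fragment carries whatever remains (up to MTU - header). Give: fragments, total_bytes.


Max data per non-final fragment = floor((MTU - header)/8)*8 = floor((576 - 20)/8)*8 = floor(556/8)*8 = 552 B
Final fragment needs no 8-byte alignment: it can carry up to MTU - header = 556 B
Non-final fragments needed = ceil((payload - 556) / 552) = ceil(536/552) = ceil(0.9710) = 1
Number of fragments = 1 + 1 = 2
Fragment sizes (data): 1 * 552 B + 540 B (last, 540 <= 556 OK)
Total bytes sent = payload + n_frags * header = 1092 + 2*20 = 1092 + 40 = 1132 B

2, 1132


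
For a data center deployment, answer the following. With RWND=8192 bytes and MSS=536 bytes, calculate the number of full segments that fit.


Given: RWND = 8192 bytes, MSS = 536 bytes
Full segments = floor(RWND / MSS)
Full segments = floor(8192 / 536)
Full segments = floor(15.2836) = 15

15


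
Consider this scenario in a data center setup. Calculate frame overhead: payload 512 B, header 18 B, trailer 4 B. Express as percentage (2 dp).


Given: payload = 512 B, header = 18 B, trailer = 4 B
Overhead bytes = header + trailer = 18 + 4 = 22
Total frame = payload + overhead = 512 + 22 = 534
Overhead % = 22 / 534 * 100 = 4.1199% -> 4.12% (2 dp)

4.12


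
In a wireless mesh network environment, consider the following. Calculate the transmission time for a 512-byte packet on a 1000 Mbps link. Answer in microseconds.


Given: packet = 512 bytes, bandwidth = 1000 Mbps
Packet in bits = 512 * 8 = 4096 bits
Bandwidth = 1000 * 10^6 = 1000000000 bps
Time = 4096 / 1000000000 seconds
Time in us = 4096 * 10^6 / 1000000000 = 4.096

4.096


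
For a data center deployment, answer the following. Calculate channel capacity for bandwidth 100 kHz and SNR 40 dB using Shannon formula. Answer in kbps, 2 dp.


Given: B = 100 kHz, SNR = 40 dB
SNR linear = 10^(40/10) = 10000
1 + SNR = 10001
log2(10001) = 13.2878566418
C = 100 * 1000 * 13.2878566418 = 1328785.6642 bps
C = 1328.785664 kbps -> 1328.79 kbps (2 dp)

1328.79


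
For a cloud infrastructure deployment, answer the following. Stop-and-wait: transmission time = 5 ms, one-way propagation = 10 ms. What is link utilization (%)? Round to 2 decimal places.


Given: Ttrans = 5 ms, Tprop = 10 ms
RTT = 2 * Tprop = 2 * 10 = 20 ms
U = Ttrans / (Ttrans + RTT)
U = 5 / (5 + 20)
U = 5 / 25 = 0.2
U% = 20.00%

20.00


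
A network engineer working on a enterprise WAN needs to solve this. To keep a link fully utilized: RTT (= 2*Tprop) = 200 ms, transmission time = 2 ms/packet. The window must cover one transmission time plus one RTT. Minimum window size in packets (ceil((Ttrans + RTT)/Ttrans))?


Given: Ttrans = 2 ms, RTT = 200 ms (= 2 * Tprop, Tprop = 100 ms)
Time until first ACK returns = Ttrans + RTT = 2 + 200 = 202 ms
Need W * Ttrans >= Ttrans + RTT  ->  W >= (Ttrans + RTT) / Ttrans
(Ttrans + RTT) / Ttrans = 202 / 2 = 101
W_min = ceil(101) = 101

101


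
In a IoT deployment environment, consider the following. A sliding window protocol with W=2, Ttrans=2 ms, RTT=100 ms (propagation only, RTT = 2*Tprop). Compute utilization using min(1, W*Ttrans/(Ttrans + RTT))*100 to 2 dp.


Given: W = 2, Ttrans = 2 ms, RTT = 100 ms (= 2 * Tprop, Tprop = 50 ms)
Cycle time = Ttrans + RTT = 2 + 100 = 102 ms (first packet sent until its ACK returns)
W * Ttrans = 2 * 2 = 4 ms of sending per cycle
W * Ttrans / (Ttrans + RTT) = 4 / 102 = 0.039216
U = min(1, 0.039216) = 0.039216
U% = 3.92%

3.92


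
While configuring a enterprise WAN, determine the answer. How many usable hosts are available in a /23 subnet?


Given: subnet mask /23
Host bits = 32 - 23 = 9
Total addresses = 2^9 = 512
Usable hosts = 512 - 2 (network + broadcast) = 510

510


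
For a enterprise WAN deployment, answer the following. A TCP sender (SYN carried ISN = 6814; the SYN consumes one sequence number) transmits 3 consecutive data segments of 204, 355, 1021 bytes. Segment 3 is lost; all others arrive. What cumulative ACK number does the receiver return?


SYN uses sequence number 6814; first data byte = ISN + 1 = 6815.
Segment 1: SEQ = 6815, len = 204 B, covers [6815, 7018]
Segment 2: SEQ = 7019, len = 355 B, covers [7019, 7373]
Segment 3: SEQ = 7374, len = 1021 B, covers [7374, 8394] [LOST]
In-order data received: bytes [6815, 7373] (segments 1..2).
Segment 3 missing -> gap begins at byte 7374.
Cumulative ACK = next expected in-order byte = 6815 + 204 + 355 = 7374

7374


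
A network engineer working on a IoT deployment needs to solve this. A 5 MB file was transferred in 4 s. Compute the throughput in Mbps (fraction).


Given: file = 5 MB, time = 4 s
File in Mb = 5 * 8 = 40 Mb
Throughput = 40 / 4 Mbps
Throughput = 10 Mbps

10


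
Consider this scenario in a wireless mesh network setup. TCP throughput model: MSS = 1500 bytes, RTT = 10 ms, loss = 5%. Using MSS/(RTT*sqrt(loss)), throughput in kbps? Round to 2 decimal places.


Given: MSS = 1500 bytes, RTT = 10 ms, loss = 5%
RTT in seconds = 10 / 1000 = 0.01
Loss rate = 5% = 0.05
sqrt(loss) = sqrt(0.05) = 0.223606797750
Throughput (bytes/s) = 1500 / (0.01 * 0.223606797750) = 670820.3932
Throughput (kbps) = 670820.3932 * 8 / 1000 = 5366.563146 -> 5366.56 kbps (2 dp)

5366.56


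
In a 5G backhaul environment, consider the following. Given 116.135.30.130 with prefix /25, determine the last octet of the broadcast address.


Given: IP = 116.135.30.130, prefix = /25
Host bits = 32 - 25 = 7
Network last octet = 130 AND mask = 128
Host part size = 2^7 - 1 = 127
Broadcast last octet = 128 OR 127 = 255

255


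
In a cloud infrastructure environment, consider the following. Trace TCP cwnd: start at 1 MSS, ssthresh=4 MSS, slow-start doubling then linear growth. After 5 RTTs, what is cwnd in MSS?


RTT 0: cwnd = 1 MSS (initial)
RTT 1: cwnd = 2 MSS (slow start, doubled)
RTT 2: cwnd = 4 MSS (slow start, doubled)
RTT 3: cwnd = 5 MSS (congestion avoidance, +1)
RTT 4: cwnd = 6 MSS (congestion avoidance, +1)
RTT 5: cwnd = 7 MSS (congestion avoidance, +1)

7


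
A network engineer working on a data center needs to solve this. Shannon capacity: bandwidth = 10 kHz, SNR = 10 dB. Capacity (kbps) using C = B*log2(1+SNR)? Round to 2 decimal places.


Given: B = 10 kHz, SNR = 10 dB
SNR linear = 10^(10/10) = 10
1 + SNR = 11
log2(11) = 3.4594316186
C = 10 * 1000 * 3.4594316186 = 34594.3162 bps
C = 34.594316 kbps -> 34.59 kbps (2 dp)

34.59


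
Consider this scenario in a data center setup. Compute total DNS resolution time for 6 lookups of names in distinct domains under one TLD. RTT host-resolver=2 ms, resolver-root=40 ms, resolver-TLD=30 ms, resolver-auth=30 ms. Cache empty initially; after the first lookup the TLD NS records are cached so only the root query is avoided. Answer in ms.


Lookup 1 (cold cache): local + root + TLD + auth = 2 + 40 + 30 + 30 = 102 ms
Lookups 2..6 (TLD NS cached -> skip root; new domain -> still ask TLD and auth): local + TLD + auth = 2 + 30 + 30 = 62 ms each
Remaining 5 lookups: 5 * 62 = 310 ms
Total = 102 + 310 = 412 ms

412


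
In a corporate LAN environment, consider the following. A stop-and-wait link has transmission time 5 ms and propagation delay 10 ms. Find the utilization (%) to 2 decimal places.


Given: Ttrans = 5 ms, Tprop = 10 ms
RTT = 2 * Tprop = 2 * 10 = 20 ms
U = Ttrans / (Ttrans + RTT)
U = 5 / (5 + 20)
U = 5 / 25 = 0.2
U% = 20.00%

20.00


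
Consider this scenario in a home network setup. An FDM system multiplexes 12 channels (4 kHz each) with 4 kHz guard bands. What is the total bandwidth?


Given: 12 channels, 4 kHz each, guard = 4 kHz
Channel bandwidth = 12 * 4 = 48 kHz
Guard bands = 11 gaps * 4 kHz = 44 kHz
Total = 48 + 44 = 92 kHz

92


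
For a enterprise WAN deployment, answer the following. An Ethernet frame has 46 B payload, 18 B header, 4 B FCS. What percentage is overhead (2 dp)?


Given: payload = 46 B, header = 18 B, trailer = 4 B
Overhead bytes = header + trailer = 18 + 4 = 22
Total frame = payload + overhead = 46 + 22 = 68
Overhead % = 22 / 68 * 100 = 32.3529% -> 32.35% (2 dp)

32.35


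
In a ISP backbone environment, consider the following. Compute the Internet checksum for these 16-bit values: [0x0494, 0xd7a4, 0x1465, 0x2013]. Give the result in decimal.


Given words: [0x0494, 0xd7a4, 0x1465, 0x2013]
Step 1: Sum all words
Raw sum = 1172 + 55204 + 5221 + 8211 = 69808
Step 2: Fold carry: (4272 + 1) = 4273
One's complement = ~4273 & 0xFFFF = 61262

61262


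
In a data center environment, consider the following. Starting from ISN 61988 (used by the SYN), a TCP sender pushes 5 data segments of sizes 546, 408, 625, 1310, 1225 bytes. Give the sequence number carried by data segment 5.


The SYN occupies sequence number ISN = 61988, so the first data byte is ISN + 1 = 61989.
SEQ of data segment i = (ISN + 1) + sum of payload sizes of segments 1..i-1.
Segment 1: SEQ = 61989, payload = 546 bytes
Segment 2: SEQ = 62535, payload = 408 bytes
Segment 3: SEQ = 62943, payload = 625 bytes
Segment 4: SEQ = 63568, payload = 1310 bytes
Segment 5: SEQ = 64878, payload = 1225 bytes
SEQ of segment 5 = 61989 + 546 + 408 + 625 + 1310 = 64878

64878


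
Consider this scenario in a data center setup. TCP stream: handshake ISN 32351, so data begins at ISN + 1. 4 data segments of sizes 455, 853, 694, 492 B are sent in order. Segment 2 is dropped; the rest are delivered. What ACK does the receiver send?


SYN uses sequence number 32351; first data byte = ISN + 1 = 32352.
Segment 1: SEQ = 32352, len = 455 B, covers [32352, 32806]
Segment 2: SEQ = 32807, len = 853 B, covers [32807, 33659] [LOST]
Segment 3: SEQ = 33660, len = 694 B, covers [33660, 34353]
Segment 4: SEQ = 34354, len = 492 B, covers [34354, 34845]
In-order data received: bytes [32352, 32806] (segments 1..1).
Segment 2 missing -> gap begins at byte 32807; later segments buffered out of order.
Cumulative ACK = next expected in-order byte = 32352 + 455 = 32807

32807


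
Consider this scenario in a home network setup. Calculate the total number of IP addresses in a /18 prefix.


Given: CIDR prefix /18
Host bits = 32 - 18 = 14
Total addresses = 2^14 = 16384

16384


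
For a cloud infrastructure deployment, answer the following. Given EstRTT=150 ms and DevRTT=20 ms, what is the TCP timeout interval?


Given: EstRTT = 150 ms, DevRTT = 20 ms
Timeout = EstRTT + 4 * DevRTT
4 * DevRTT = 4 * 20 = 80
Timeout = 150 + 80 = 230 ms

230


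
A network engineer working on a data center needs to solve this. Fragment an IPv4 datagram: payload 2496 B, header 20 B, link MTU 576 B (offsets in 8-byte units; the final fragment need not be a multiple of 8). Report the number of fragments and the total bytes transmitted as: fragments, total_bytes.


Max data per non-final fragment = floor((MTU - header)/8)*8 = floor((576 - 20)/8)*8 = floor(556/8)*8 = 552 B
Final fragment needs no 8-byte alignment: it can carry up to MTU - header = 556 B
Non-final fragments needed = ceil((payload - 556) / 552) = ceil(1940/552) = ceil(3.5145) = 4
Number of fragments = 4 + 1 = 5
Fragment sizes (data): 4 * 552 B + 288 B (last, 288 <= 556 OK)
Total bytes sent = payload + n_frags * header = 2496 + 5*20 = 2496 + 100 = 2596 B

5, 2596


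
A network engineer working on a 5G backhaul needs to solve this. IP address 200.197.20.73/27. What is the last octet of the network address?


Given: IP = 200.197.20.73, prefix = /27
Subnet mask = 255.255.255.224
Last octet of IP: 73
Last octet of mask: 224
Network last octet = 73 AND 224 = 64

64


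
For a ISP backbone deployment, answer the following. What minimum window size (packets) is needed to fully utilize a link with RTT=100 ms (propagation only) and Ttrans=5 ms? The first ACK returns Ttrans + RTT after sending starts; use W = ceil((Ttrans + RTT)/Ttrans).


Given: Ttrans = 5 ms, RTT = 100 ms (= 2 * Tprop, Tprop = 50 ms)
Time until first ACK returns = Ttrans + RTT = 5 + 100 = 105 ms
Need W * Ttrans >= Ttrans + RTT  ->  W >= (Ttrans + RTT) / Ttrans
(Ttrans + RTT) / Ttrans = 105 / 5 = 21
W_min = ceil(21) = 21

21


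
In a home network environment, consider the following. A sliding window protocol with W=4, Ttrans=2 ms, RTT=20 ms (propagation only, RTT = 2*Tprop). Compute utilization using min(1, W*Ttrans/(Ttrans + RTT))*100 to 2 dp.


Given: W = 4, Ttrans = 2 ms, RTT = 20 ms (= 2 * Tprop, Tprop = 10 ms)
Cycle time = Ttrans + RTT = 2 + 20 = 22 ms (first packet sent until its ACK returns)
W * Ttrans = 4 * 2 = 8 ms of sending per cycle
W * Ttrans / (Ttrans + RTT) = 8 / 22 = 0.363636
U = min(1, 0.363636) = 0.363636
U% = 36.36%

36.36


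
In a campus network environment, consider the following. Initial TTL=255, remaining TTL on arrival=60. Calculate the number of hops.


Given: initial TTL = 255, received TTL = 60
Hops = initial TTL - received TTL
Hops = 255 - 60 = 195

195


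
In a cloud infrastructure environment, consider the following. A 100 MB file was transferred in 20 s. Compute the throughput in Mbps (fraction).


Given: file = 100 MB, time = 20 s
File in Mb = 100 * 8 = 800 Mb
Throughput = 800 / 20 Mbps
Throughput = 40 Mbps

40


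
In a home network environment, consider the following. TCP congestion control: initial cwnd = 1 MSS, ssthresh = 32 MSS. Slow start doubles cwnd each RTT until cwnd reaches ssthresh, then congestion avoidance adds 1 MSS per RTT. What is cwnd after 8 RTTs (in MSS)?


RTT 0: cwnd = 1 MSS (initial)
RTT 1: cwnd = 2 MSS (slow start, doubled)
RTT 2: cwnd = 4 MSS (slow start, doubled)
RTT 3: cwnd = 8 MSS (slow start, doubled)
RTT 4: cwnd = 16 MSS (slow start, doubled)
RTT 5: cwnd = 32 MSS (slow start, doubled)
RTT 6: cwnd = 33 MSS (congestion avoidance, +1)
RTT 7: cwnd = 34 MSS (congestion avoidance, +1)
RTT 8: cwnd = 35 MSS (congestion avoidance, +1)

35


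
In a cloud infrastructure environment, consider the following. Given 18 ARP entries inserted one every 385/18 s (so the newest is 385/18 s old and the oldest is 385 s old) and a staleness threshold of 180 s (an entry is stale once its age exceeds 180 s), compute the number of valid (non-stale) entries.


Ages are k * 385/18 s for k = 1..18 (spacing = 21.3889 s).
Entry k is valid iff k * 385/18 <= 180 iff k <= 18 * 180 / 385 = 8.4156
n_valid = floor(8.4156) = 8
(n_stale = 18 - 8 = 10)

8


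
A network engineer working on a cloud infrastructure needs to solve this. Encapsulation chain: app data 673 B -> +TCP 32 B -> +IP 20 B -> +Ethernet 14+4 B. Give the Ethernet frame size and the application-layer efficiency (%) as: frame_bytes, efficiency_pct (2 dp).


TCP segment = 673 + 32 = 705 B
IP packet = 705 + 20 = 725 B
Ethernet frame = 725 + 14 + 4 = 743 B
Efficiency = app / frame = 673 / 743 = 0.905787 = 90.5787% -> 90.58% (2 dp)

743, 90.58


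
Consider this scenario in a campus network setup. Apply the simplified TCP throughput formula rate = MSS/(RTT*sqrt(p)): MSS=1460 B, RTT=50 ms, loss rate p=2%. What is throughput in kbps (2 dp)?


Given: MSS = 1460 bytes, RTT = 50 ms, loss = 2%
RTT in seconds = 50 / 1000 = 0.05
Loss rate = 2% = 0.02
sqrt(loss) = sqrt(0.02) = 0.141421356237
Throughput (bytes/s) = 1460 / (0.05 * 0.141421356237) = 206475.1801
Throughput (kbps) = 206475.1801 * 8 / 1000 = 1651.801441 -> 1651.80 kbps (2 dp)

1651.80


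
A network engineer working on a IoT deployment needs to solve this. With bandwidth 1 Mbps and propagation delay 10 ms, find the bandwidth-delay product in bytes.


Given: bandwidth = 1 Mbps, delay = 10 ms
BDP in bits = 1 * 10^6 * 10 / 1000
BDP in bits = 10000
BDP in bytes = 10000 / 8 = 1250

1250


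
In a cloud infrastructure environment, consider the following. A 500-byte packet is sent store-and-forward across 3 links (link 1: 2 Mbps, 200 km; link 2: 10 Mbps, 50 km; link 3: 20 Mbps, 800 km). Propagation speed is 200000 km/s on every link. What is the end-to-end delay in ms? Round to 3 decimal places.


Packet = 500 bytes = 4000 bits. Store-and-forward: sum (t_trans + t_prop) per link.
Link 1: t_trans = 4000/(2*10^6) s = 2.0000 ms; t_prop = 200/200000 s = 1.0000 ms; subtotal = 3.0000 ms
Link 2: t_trans = 4000/(10*10^6) s = 0.4000 ms; t_prop = 50/200000 s = 0.2500 ms; subtotal = 0.6500 ms
Link 3: t_trans = 4000/(20*10^6) s = 0.2000 ms; t_prop = 800/200000 s = 4.0000 ms; subtotal = 4.2000 ms
End-to-end = 3.0000 + 0.6500 + 4.2000 = 7.8500 ms -> 7.850 ms (3 dp)

7.850


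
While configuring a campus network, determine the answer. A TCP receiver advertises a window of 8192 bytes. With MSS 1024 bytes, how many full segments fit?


Given: RWND = 8192 bytes, MSS = 1024 bytes
Full segments = floor(RWND / MSS)
Full segments = floor(8192 / 1024)
Full segments = floor(8.0) = 8

8


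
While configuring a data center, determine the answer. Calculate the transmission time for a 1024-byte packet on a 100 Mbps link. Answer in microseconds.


Given: packet = 1024 bytes, bandwidth = 100 Mbps
Packet in bits = 1024 * 8 = 8192 bits
Bandwidth = 100 * 10^6 = 100000000 bps
Time = 8192 / 100000000 seconds
Time in us = 8192 * 10^6 / 100000000 = 81.92

81.92


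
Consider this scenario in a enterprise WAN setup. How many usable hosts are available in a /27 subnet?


Given: subnet mask /27
Host bits = 32 - 27 = 5
Total addresses = 2^5 = 32
Usable hosts = 32 - 2 (network + broadcast) = 30

30


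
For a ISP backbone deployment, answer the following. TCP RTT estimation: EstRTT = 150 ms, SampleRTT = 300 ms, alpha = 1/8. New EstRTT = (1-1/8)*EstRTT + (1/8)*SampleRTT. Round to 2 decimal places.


Given: EstRTT = 150 ms, SampleRTT = 300 ms, alpha = 1/8
New EstRTT = (1 - alpha) * EstRTT + alpha * SampleRTT
(7/8) * 150 = 131.25
(1/8) * 300 = 37.5
New EstRTT = 131.25 + 37.5 = 168.75 ms -> 168.75 ms (2 dp)

168.75


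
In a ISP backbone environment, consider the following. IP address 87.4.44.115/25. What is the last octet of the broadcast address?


Given: IP = 87.4.44.115, prefix = /25
Host bits = 32 - 25 = 7
Network last octet = 115 AND mask = 0
Host part size = 2^7 - 1 = 127
Broadcast last octet = 0 OR 127 = 127

127


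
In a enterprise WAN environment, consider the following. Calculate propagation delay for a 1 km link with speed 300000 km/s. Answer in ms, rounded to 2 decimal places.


Given: distance = 1 km, speed = 300000 km/s
Delay = distance / speed = 1 / 300000 seconds
Delay in ms = 1 * 1000 / 300000
Delay = 0.0033 ms
Rounded to 2 dp = 0.00 ms

0.00


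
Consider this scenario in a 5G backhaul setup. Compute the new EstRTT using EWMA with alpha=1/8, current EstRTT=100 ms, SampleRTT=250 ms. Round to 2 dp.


Given: EstRTT = 100 ms, SampleRTT = 250 ms, alpha = 1/8
New EstRTT = (1 - alpha) * EstRTT + alpha * SampleRTT
(7/8) * 100 = 87.5
(1/8) * 250 = 31.25
New EstRTT = 87.5 + 31.25 = 118.75 ms -> 118.75 ms (2 dp)

118.75


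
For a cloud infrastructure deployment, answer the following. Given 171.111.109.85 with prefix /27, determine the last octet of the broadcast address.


Given: IP = 171.111.109.85, prefix = /27
Host bits = 32 - 27 = 5
Network last octet = 85 AND mask = 64
Host part size = 2^5 - 1 = 31
Broadcast last octet = 64 OR 31 = 95

95


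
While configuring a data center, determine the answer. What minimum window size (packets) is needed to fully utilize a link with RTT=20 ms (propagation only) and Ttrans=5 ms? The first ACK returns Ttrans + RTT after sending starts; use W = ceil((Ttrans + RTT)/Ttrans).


Given: Ttrans = 5 ms, RTT = 20 ms (= 2 * Tprop, Tprop = 10 ms)
Time until first ACK returns = Ttrans + RTT = 5 + 20 = 25 ms
Need W * Ttrans >= Ttrans + RTT  ->  W >= (Ttrans + RTT) / Ttrans
(Ttrans + RTT) / Ttrans = 25 / 5 = 5
W_min = ceil(5) = 5

5


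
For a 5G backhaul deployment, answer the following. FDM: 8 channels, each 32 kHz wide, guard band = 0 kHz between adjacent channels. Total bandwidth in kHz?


Given: 8 channels, 32 kHz each, guard = 0 kHz
Channel bandwidth = 8 * 32 = 256 kHz
Guard bands = 7 gaps * 0 kHz = 0 kHz
Total = 256 + 0 = 256 kHz

256


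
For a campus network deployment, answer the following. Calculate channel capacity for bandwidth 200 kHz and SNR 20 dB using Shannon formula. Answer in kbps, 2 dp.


Given: B = 200 kHz, SNR = 20 dB
SNR linear = 10^(20/10) = 100
1 + SNR = 101
log2(101) = 6.6582114828
C = 200 * 1000 * 6.6582114828 = 1331642.2966 bps
C = 1331.642297 kbps -> 1331.64 kbps (2 dp)

1331.64


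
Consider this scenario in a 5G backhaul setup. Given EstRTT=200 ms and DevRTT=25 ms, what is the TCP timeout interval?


Given: EstRTT = 200 ms, DevRTT = 25 ms
Timeout = EstRTT + 4 * DevRTT
4 * DevRTT = 4 * 25 = 100
Timeout = 200 + 100 = 300 ms

300


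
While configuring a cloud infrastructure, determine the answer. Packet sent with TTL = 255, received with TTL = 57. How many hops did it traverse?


Given: initial TTL = 255, received TTL = 57
Hops = initial TTL - received TTL
Hops = 255 - 57 = 198

198


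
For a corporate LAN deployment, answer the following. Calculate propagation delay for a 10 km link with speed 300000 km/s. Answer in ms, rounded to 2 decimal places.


Given: distance = 10 km, speed = 300000 km/s
Delay = distance / speed = 10 / 300000 seconds
Delay in ms = 10 * 1000 / 300000
Delay = 0.0333 ms
Rounded to 2 dp = 0.03 ms

0.03


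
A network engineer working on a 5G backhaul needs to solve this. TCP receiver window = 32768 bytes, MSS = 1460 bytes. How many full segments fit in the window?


Given: RWND = 32768 bytes, MSS = 1460 bytes
Full segments = floor(RWND / MSS)
Full segments = floor(32768 / 1460)
Full segments = floor(22.4438) = 22

22


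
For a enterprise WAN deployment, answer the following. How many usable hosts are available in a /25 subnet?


Given: subnet mask /25
Host bits = 32 - 25 = 7
Total addresses = 2^7 = 128
Usable hosts = 128 - 2 (network + broadcast) = 126

126


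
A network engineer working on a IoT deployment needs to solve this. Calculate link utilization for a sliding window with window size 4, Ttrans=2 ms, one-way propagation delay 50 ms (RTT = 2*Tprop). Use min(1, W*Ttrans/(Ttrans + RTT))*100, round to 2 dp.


Given: W = 4, Ttrans = 2 ms, RTT = 100 ms (= 2 * Tprop, Tprop = 50 ms)
Cycle time = Ttrans + RTT = 2 + 100 = 102 ms (first packet sent until its ACK returns)
W * Ttrans = 4 * 2 = 8 ms of sending per cycle
W * Ttrans / (Ttrans + RTT) = 8 / 102 = 0.078431
U = min(1, 0.078431) = 0.078431
U% = 7.84%

7.84


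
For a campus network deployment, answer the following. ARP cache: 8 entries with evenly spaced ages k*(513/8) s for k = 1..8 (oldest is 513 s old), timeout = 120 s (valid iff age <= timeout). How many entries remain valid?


Ages are k * 513/8 s for k = 1..8 (spacing = 64.1250 s).
Entry k is valid iff k * 513/8 <= 120 iff k <= 8 * 120 / 513 = 1.8713
n_valid = floor(1.8713) = 1
(n_stale = 8 - 1 = 7)

1


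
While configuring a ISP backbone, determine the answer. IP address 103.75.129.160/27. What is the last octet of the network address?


Given: IP = 103.75.129.160, prefix = /27
Subnet mask = 255.255.255.224
Last octet of IP: 160
Last octet of mask: 224
Network last octet = 160 AND 224 = 160

160


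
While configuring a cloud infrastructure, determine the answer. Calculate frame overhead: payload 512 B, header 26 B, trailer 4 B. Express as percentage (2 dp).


Given: payload = 512 B, header = 26 B, trailer = 4 B
Overhead bytes = header + trailer = 26 + 4 = 30
Total frame = payload + overhead = 512 + 30 = 542
Overhead % = 30 / 542 * 100 = 5.5351% -> 5.54% (2 dp)

5.54


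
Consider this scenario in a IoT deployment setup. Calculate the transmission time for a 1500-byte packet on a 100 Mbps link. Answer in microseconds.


Given: packet = 1500 bytes, bandwidth = 100 Mbps
Packet in bits = 1500 * 8 = 12000 bits
Bandwidth = 100 * 10^6 = 100000000 bps
Time = 12000 / 100000000 seconds
Time in us = 12000 * 10^6 / 100000000 = 120

120


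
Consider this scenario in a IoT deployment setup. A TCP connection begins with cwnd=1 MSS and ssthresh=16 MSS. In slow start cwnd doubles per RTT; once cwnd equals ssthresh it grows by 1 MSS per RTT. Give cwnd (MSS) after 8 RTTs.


RTT 0: cwnd = 1 MSS (initial)
RTT 1: cwnd = 2 MSS (slow start, doubled)
RTT 2: cwnd = 4 MSS (slow start, doubled)
RTT 3: cwnd = 8 MSS (slow start, doubled)
RTT 4: cwnd = 16 MSS (slow start, doubled)
RTT 5: cwnd = 17 MSS (congestion avoidance, +1)
RTT 6: cwnd = 18 MSS (congestion avoidance, +1)
RTT 7: cwnd = 19 MSS (congestion avoidance, +1)
RTT 8: cwnd = 20 MSS (congestion avoidance, +1)

20


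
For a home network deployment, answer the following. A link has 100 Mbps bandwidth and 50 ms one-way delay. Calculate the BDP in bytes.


Given: bandwidth = 100 Mbps, delay = 50 ms
BDP in bits = 100 * 10^6 * 50 / 1000
BDP in bits = 5000000
BDP in bytes = 5000000 / 8 = 625000

625000


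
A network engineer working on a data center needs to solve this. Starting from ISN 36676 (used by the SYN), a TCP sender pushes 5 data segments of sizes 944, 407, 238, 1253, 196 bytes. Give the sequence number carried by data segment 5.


The SYN occupies sequence number ISN = 36676, so the first data byte is ISN + 1 = 36677.
SEQ of data segment i = (ISN + 1) + sum of payload sizes of segments 1..i-1.
Segment 1: SEQ = 36677, payload = 944 bytes
Segment 2: SEQ = 37621, payload = 407 bytes
Segment 3: SEQ = 38028, payload = 238 bytes
Segment 4: SEQ = 38266, payload = 1253 bytes
Segment 5: SEQ = 39519, payload = 196 bytes
SEQ of segment 5 = 36677 + 944 + 407 + 238 + 1253 = 39519

39519


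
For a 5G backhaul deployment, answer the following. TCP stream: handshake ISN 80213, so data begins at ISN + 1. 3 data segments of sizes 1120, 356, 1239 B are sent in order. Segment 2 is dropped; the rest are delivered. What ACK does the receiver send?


SYN uses sequence number 80213; first data byte = ISN + 1 = 80214.
Segment 1: SEQ = 80214, len = 1120 B, covers [80214, 81333]
Segment 2: SEQ = 81334, len = 356 B, covers [81334, 81689] [LOST]
Segment 3: SEQ = 81690, len = 1239 B, covers [81690, 82928]
In-order data received: bytes [80214, 81333] (segments 1..1).
Segment 2 missing -> gap begins at byte 81334; later segments buffered out of order.
Cumulative ACK = next expected in-order byte = 80214 + 1120 = 81334

81334


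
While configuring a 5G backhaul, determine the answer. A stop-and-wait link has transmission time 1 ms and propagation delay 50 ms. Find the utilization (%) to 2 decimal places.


Given: Ttrans = 1 ms, Tprop = 50 ms
RTT = 2 * Tprop = 2 * 50 = 100 ms
U = Ttrans / (Ttrans + RTT)
U = 1 / (1 + 100)
U = 1 / 101 = 0.009901
U% = 0.99%

0.99


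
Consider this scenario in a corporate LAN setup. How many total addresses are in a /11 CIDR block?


Given: CIDR prefix /11
Host bits = 32 - 11 = 21
Total addresses = 2^21 = 2097152

2097152


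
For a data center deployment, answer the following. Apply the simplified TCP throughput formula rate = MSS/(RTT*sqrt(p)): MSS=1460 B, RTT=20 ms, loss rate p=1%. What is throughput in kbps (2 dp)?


Given: MSS = 1460 bytes, RTT = 20 ms, loss = 1%
RTT in seconds = 20 / 1000 = 0.02
Loss rate = 1% = 0.01
sqrt(loss) = sqrt(0.01) = 0.1
Throughput (bytes/s) = 1460 / (0.02 * 0.1) = 730000.0000
Throughput (kbps) = 730000.0000 * 8 / 1000 = 5840.000000 -> 5840.00 kbps (2 dp)

5840.00


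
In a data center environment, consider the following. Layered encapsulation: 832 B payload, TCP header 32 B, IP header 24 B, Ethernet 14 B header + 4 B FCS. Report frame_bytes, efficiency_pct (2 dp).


TCP segment = 832 + 32 = 864 B
IP packet = 864 + 24 = 888 B
Ethernet frame = 888 + 14 + 4 = 906 B
Efficiency = app / frame = 832 / 906 = 0.918322 = 91.8322% -> 91.83% (2 dp)

906, 91.83


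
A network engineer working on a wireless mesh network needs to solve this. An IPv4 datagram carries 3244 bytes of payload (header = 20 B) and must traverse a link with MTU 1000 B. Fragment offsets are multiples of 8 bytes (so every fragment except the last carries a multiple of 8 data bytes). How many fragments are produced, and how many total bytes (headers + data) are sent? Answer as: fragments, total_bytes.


Max data per non-final fragment = floor((MTU - header)/8)*8 = floor((1000 - 20)/8)*8 = floor(980/8)*8 = 976 B
Final fragment needs no 8-byte alignment: it can carry up to MTU - header = 980 B
Non-final fragments needed = ceil((payload - 980) / 976) = ceil(2264/976) = ceil(2.3197) = 3
Number of fragments = 3 + 1 = 4
Fragment sizes (data): 3 * 976 B + 316 B (last, 316 <= 980 OK)
Total bytes sent = payload + n_frags * header = 3244 + 4*20 = 3244 + 80 = 3324 B

4, 3324
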